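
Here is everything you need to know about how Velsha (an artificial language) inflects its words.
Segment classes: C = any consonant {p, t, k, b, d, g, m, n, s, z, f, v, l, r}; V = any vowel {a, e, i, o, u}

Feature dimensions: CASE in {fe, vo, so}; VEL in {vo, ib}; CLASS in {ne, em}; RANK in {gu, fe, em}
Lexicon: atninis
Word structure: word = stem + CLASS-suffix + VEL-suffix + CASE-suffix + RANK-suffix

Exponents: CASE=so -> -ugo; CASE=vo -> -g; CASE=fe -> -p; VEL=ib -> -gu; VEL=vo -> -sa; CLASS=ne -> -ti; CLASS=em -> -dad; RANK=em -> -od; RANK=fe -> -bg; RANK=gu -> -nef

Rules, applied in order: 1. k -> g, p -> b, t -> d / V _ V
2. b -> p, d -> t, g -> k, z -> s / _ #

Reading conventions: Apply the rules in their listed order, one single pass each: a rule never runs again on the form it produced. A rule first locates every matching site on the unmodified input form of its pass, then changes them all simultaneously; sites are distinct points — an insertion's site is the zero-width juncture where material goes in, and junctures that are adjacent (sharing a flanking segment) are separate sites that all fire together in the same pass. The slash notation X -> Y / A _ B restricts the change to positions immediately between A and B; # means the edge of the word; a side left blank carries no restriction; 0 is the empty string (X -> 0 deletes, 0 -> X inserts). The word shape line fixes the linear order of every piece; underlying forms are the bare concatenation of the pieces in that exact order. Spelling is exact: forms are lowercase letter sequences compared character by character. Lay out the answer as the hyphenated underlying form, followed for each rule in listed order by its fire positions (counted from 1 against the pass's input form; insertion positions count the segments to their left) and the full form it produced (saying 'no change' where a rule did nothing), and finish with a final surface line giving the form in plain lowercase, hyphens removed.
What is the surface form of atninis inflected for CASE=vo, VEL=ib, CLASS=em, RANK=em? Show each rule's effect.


underlying: atninis-dad-gu-g-od
1. k -> g, p -> b, t -> d / V _ V: no change
2. b -> p, d -> t, g -> k, z -> s / _ #: fires at position(s) 15: atninisdadgugot
surface: atninisdadgugot


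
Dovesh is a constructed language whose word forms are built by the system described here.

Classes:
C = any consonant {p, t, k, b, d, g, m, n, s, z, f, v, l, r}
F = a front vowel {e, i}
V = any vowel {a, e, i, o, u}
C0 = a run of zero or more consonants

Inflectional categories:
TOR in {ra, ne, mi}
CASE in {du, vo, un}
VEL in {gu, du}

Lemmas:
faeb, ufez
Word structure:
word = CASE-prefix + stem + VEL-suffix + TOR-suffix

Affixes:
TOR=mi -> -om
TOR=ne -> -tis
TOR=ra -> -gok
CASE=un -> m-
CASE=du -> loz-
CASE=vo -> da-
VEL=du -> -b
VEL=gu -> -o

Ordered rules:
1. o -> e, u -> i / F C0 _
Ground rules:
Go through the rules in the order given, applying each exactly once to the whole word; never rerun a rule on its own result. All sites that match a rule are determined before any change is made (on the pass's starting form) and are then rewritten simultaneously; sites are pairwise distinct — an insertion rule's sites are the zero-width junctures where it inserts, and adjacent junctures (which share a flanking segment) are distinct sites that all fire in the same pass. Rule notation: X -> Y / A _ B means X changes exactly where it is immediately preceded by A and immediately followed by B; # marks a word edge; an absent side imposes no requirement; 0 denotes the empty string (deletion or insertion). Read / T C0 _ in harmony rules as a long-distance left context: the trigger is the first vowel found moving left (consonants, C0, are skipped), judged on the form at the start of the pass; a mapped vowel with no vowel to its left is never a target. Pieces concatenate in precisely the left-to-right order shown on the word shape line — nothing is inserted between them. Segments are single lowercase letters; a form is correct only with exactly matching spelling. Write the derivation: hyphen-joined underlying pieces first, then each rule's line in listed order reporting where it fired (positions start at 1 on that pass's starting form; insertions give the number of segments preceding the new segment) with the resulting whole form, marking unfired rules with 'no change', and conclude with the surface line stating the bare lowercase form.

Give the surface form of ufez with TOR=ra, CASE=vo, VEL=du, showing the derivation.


underlying: da-ufez-b-gok
1. o -> e, u -> i / F C0 _: fires at position(s) 9: daufezbgek
surface: daufezbgek


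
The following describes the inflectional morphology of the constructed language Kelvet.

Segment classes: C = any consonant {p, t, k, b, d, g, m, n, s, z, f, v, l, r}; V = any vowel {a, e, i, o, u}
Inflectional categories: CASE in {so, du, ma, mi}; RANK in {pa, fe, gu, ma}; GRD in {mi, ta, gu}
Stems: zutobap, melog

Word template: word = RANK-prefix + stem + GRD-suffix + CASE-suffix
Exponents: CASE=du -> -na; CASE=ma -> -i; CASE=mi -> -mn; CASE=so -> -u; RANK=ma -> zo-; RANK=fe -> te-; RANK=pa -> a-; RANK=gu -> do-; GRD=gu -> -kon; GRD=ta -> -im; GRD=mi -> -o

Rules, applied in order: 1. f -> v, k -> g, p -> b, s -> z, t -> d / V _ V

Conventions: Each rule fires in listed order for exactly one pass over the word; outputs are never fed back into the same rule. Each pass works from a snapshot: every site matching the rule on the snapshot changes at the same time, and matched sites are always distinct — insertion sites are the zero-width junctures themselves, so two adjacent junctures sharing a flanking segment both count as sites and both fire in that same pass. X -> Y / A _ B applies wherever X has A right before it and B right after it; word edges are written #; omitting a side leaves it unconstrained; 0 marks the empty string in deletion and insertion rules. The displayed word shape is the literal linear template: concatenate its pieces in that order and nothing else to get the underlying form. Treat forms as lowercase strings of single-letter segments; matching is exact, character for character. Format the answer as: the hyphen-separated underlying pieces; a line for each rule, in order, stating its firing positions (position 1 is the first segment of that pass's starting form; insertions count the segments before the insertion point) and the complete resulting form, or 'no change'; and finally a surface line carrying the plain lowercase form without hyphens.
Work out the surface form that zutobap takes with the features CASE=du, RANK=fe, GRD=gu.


underlying: te-zutobap-kon-na
1. f -> v, k -> g, p -> b, s -> z, t -> d / V _ V: fires at position(s) 5: tezudobapkonna
surface: tezudobapkonna


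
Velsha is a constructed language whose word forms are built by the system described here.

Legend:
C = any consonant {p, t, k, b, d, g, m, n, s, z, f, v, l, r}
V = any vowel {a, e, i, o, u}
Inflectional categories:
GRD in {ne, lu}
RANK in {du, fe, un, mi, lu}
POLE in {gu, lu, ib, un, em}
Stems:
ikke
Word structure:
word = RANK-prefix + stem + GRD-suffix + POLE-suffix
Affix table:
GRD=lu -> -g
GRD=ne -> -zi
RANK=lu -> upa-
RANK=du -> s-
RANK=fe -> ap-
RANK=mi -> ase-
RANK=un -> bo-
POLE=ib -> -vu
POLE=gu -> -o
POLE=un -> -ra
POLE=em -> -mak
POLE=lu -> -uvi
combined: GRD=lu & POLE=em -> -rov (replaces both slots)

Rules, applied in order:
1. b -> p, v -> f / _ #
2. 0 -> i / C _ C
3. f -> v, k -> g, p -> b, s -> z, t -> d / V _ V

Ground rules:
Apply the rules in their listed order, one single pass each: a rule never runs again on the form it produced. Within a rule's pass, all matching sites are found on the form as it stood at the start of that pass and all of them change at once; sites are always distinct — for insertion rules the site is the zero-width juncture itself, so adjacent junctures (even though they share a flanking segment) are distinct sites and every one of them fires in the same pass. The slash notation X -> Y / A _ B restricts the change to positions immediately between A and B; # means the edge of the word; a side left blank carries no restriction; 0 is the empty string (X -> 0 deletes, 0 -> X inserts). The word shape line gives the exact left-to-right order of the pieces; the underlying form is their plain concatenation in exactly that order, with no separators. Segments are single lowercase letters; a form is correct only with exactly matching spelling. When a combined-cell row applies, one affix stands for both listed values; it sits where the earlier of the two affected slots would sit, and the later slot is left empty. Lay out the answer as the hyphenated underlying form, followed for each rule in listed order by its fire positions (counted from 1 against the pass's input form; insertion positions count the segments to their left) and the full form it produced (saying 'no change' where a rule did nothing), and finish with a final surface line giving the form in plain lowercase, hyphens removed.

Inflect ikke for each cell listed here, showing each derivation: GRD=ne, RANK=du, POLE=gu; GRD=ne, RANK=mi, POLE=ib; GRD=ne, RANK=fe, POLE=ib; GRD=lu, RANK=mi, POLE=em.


cell GRD=ne, RANK=du, POLE=gu:
underlying: s-ikke-zi-o
1. b -> p, v -> f / _ #: no change
2. 0 -> i / C _ C: inserts after position(s) 3: sikikezio
3. f -> v, k -> g, p -> b, s -> z, t -> d / V _ V: fires at position(s) 3, 5: sigigezio
surface: sigigezio

cell GRD=ne, RANK=mi, POLE=ib:
underlying: ase-ikke-zi-vu
1. b -> p, v -> f / _ #: no change
2. 0 -> i / C _ C: inserts after position(s) 5: aseikikezivu
3. f -> v, k -> g, p -> b, s -> z, t -> d / V _ V: fires at position(s) 2, 5, 7: azeigigezivu
surface: azeigigezivu

cell GRD=ne, RANK=fe, POLE=ib:
underlying: ap-ikke-zi-vu
1. b -> p, v -> f / _ #: no change
2. 0 -> i / C _ C: inserts after position(s) 4: apikikezivu
3. f -> v, k -> g, p -> b, s -> z, t -> d / V _ V: fires at position(s) 2, 4, 6: abigigezivu
surface: abigigezivu

cell GRD=lu, RANK=mi, POLE=em:
underlying: ase-ikke-rov
1. b -> p, v -> f / _ #: fires at position(s) 10: aseikkerof
2. 0 -> i / C _ C: inserts after position(s) 5: aseikikerof
3. f -> v, k -> g, p -> b, s -> z, t -> d / V _ V: fires at position(s) 2, 5, 7: azeigigerof
surface: azeigigerof


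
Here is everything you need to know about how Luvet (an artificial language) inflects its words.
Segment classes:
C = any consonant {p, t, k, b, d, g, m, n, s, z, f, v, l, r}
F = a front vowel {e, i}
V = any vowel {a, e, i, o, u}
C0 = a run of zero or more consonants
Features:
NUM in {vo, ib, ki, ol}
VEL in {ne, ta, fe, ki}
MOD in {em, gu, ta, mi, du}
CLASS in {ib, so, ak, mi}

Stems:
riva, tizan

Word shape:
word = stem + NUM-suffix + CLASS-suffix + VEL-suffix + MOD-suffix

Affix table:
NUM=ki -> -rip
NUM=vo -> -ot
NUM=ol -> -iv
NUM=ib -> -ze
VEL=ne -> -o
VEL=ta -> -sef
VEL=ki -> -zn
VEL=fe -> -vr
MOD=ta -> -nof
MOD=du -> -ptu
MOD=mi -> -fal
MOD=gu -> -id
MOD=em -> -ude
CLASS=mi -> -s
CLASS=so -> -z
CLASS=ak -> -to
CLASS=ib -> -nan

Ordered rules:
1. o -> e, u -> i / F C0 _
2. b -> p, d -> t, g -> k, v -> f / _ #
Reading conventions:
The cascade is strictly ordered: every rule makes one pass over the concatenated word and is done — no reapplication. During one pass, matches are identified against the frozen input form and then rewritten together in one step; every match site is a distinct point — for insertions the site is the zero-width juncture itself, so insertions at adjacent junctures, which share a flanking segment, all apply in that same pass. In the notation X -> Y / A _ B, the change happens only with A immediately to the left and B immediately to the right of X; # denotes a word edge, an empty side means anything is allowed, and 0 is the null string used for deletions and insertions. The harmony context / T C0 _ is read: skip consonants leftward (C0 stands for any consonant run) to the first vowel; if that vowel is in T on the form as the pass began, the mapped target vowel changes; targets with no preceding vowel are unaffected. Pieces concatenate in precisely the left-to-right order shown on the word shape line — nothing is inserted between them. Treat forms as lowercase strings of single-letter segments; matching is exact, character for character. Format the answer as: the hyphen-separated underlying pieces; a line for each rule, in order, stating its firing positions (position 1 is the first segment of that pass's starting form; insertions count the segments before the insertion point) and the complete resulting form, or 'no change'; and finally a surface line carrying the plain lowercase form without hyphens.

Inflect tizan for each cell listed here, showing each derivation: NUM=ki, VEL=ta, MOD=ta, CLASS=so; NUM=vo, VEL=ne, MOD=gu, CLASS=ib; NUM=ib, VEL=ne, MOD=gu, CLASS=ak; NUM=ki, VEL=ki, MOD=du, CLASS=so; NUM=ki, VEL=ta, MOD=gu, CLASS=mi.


cell NUM=ki, VEL=ta, MOD=ta, CLASS=so:
underlying: tizan-rip-z-sef-nof
1. o -> e, u -> i / F C0 _: fires at position(s) 14: tizanripzsefnef
2. b -> p, d -> t, g -> k, v -> f / _ #: no change
surface: tizanripzsefnef

cell NUM=vo, VEL=ne, MOD=gu, CLASS=ib:
underlying: tizan-ot-nan-o-id
1. o -> e, u -> i / F C0 _: no change
2. b -> p, d -> t, g -> k, v -> f / _ #: fires at position(s) 13: tizanotnanoit
surface: tizanotnanoit

cell NUM=ib, VEL=ne, MOD=gu, CLASS=ak:
underlying: tizan-ze-to-o-id
1. o -> e, u -> i / F C0 _: fires at position(s) 9: tizanzeteoid
2. b -> p, d -> t, g -> k, v -> f / _ #: fires at position(s) 12: tizanzeteoit
surface: tizanzeteoit

cell NUM=ki, VEL=ki, MOD=du, CLASS=so:
underlying: tizan-rip-z-zn-ptu
1. o -> e, u -> i / F C0 _: fires at position(s) 14: tizanripzznpti
2. b -> p, d -> t, g -> k, v -> f / _ #: no change
surface: tizanripzznpti

cell NUM=ki, VEL=ta, MOD=gu, CLASS=mi:
underlying: tizan-rip-s-sef-id
1. o -> e, u -> i / F C0 _: no change
2. b -> p, d -> t, g -> k, v -> f / _ #: fires at position(s) 14: tizanripssefit
surface: tizanripssefit


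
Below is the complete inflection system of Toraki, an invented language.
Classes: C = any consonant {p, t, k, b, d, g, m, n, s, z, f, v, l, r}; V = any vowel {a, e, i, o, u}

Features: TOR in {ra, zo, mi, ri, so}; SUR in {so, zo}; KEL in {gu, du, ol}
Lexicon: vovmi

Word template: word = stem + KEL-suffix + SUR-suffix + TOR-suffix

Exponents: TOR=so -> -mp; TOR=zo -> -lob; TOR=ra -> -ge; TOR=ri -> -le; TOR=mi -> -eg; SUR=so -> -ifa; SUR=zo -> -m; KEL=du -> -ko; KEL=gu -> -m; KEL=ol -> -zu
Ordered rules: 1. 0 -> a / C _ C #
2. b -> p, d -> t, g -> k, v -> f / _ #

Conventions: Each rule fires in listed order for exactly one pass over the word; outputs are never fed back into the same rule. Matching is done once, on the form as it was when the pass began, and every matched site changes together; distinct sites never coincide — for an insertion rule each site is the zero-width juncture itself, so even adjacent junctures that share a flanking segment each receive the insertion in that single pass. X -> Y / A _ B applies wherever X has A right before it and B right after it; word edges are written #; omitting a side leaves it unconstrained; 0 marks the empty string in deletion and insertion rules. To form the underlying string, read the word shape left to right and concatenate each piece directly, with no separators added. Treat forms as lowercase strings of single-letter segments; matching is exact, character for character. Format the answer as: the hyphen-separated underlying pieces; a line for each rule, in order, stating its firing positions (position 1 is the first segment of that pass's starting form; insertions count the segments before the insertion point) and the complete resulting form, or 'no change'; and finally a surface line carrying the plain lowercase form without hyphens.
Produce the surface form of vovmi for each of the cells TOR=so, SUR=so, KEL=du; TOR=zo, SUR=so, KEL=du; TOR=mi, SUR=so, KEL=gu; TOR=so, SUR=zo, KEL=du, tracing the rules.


cell TOR=so, SUR=so, KEL=du:
underlying: vovmi-ko-ifa-mp
1. 0 -> a / C _ C #: inserts after position(s) 11: vovmikoifamap
2. b -> p, d -> t, g -> k, v -> f / _ #: no change
surface: vovmikoifamap

cell TOR=zo, SUR=so, KEL=du:
underlying: vovmi-ko-ifa-lob
1. 0 -> a / C _ C #: no change
2. b -> p, d -> t, g -> k, v -> f / _ #: fires at position(s) 13: vovmikoifalop
surface: vovmikoifalop

cell TOR=mi, SUR=so, KEL=gu:
underlying: vovmi-m-ifa-eg
1. 0 -> a / C _ C #: no change
2. b -> p, d -> t, g -> k, v -> f / _ #: fires at position(s) 11: vovmimifaek
surface: vovmimifaek

cell TOR=so, SUR=zo, KEL=du:
underlying: vovmi-ko-m-mp
1. 0 -> a / C _ C #: inserts after position(s) 9: vovmikommap
2. b -> p, d -> t, g -> k, v -> f / _ #: no change
surface: vovmikommap


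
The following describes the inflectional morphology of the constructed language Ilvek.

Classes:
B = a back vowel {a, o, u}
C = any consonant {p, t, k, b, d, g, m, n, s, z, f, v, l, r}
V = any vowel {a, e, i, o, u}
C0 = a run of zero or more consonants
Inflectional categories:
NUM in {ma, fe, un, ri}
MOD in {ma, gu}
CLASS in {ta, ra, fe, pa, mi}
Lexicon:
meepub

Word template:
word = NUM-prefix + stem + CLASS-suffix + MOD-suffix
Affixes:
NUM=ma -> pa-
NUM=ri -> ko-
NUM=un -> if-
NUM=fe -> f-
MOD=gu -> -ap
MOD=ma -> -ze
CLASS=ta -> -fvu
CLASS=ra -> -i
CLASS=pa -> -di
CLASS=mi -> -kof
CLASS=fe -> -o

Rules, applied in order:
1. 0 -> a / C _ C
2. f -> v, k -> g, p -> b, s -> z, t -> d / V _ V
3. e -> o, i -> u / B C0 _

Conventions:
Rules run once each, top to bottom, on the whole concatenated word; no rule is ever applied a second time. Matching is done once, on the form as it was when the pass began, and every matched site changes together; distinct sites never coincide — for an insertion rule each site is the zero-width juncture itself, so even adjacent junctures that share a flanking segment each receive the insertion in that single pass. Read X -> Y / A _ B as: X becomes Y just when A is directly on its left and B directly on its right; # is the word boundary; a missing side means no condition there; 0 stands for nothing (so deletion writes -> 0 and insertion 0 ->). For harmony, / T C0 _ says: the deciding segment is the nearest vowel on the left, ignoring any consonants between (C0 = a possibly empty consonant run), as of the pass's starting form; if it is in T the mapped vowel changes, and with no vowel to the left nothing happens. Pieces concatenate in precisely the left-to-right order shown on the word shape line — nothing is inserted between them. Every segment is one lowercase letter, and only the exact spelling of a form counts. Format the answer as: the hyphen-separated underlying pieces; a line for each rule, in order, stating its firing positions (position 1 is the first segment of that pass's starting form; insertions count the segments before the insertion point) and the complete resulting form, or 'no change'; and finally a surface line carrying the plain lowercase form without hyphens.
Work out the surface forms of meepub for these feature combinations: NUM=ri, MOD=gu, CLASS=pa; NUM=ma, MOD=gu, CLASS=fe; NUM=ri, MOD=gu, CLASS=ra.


cell NUM=ri, MOD=gu, CLASS=pa:
underlying: ko-meepub-di-ap
1. 0 -> a / C _ C: inserts after position(s) 8: komeepubadiap
2. f -> v, k -> g, p -> b, s -> z, t -> d / V _ V: fires at position(s) 6: komeebubadiap
3. e -> o, i -> u / B C0 _: fires at position(s) 4, 11: komoebubaduap
surface: komoebubaduap

cell NUM=ma, MOD=gu, CLASS=fe:
underlying: pa-meepub-o-ap
1. 0 -> a / C _ C: no change
2. f -> v, k -> g, p -> b, s -> z, t -> d / V _ V: fires at position(s) 6: pameebuboap
3. e -> o, i -> u / B C0 _: fires at position(s) 4: pamoebuboap
surface: pamoebuboap

cell NUM=ri, MOD=gu, CLASS=ra:
underlying: ko-meepub-i-ap
1. 0 -> a / C _ C: no change
2. f -> v, k -> g, p -> b, s -> z, t -> d / V _ V: fires at position(s) 6: komeebubiap
3. e -> o, i -> u / B C0 _: fires at position(s) 4, 9: komoebubuap
surface: komoebubuap


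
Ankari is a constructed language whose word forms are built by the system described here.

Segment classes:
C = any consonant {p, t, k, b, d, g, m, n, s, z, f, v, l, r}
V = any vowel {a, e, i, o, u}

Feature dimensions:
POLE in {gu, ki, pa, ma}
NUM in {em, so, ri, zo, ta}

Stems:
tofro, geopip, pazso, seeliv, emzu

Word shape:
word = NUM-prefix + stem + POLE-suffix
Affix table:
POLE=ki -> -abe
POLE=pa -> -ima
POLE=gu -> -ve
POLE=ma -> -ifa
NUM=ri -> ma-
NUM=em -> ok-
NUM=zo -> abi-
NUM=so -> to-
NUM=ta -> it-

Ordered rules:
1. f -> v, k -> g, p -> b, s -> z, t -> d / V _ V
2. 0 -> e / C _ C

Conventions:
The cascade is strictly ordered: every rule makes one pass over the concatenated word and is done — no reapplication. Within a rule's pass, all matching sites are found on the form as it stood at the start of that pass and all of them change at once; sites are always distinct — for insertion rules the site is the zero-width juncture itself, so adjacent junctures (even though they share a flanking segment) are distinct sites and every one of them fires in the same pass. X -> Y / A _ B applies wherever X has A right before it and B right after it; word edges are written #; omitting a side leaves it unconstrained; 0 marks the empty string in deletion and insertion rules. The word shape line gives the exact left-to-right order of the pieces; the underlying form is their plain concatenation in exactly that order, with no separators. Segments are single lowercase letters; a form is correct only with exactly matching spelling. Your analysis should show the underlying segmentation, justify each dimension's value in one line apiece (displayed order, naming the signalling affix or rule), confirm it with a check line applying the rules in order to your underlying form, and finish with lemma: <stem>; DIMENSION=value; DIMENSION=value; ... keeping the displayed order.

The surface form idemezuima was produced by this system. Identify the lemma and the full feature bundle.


underlying: it-emzu-ima
POLE=pa - signalled by the affix -ima
NUM=ta - signalled by the affix it-
check: itemzuima -> idemzuima -> idemezuima
lemma: emzu; POLE=pa; NUM=ta


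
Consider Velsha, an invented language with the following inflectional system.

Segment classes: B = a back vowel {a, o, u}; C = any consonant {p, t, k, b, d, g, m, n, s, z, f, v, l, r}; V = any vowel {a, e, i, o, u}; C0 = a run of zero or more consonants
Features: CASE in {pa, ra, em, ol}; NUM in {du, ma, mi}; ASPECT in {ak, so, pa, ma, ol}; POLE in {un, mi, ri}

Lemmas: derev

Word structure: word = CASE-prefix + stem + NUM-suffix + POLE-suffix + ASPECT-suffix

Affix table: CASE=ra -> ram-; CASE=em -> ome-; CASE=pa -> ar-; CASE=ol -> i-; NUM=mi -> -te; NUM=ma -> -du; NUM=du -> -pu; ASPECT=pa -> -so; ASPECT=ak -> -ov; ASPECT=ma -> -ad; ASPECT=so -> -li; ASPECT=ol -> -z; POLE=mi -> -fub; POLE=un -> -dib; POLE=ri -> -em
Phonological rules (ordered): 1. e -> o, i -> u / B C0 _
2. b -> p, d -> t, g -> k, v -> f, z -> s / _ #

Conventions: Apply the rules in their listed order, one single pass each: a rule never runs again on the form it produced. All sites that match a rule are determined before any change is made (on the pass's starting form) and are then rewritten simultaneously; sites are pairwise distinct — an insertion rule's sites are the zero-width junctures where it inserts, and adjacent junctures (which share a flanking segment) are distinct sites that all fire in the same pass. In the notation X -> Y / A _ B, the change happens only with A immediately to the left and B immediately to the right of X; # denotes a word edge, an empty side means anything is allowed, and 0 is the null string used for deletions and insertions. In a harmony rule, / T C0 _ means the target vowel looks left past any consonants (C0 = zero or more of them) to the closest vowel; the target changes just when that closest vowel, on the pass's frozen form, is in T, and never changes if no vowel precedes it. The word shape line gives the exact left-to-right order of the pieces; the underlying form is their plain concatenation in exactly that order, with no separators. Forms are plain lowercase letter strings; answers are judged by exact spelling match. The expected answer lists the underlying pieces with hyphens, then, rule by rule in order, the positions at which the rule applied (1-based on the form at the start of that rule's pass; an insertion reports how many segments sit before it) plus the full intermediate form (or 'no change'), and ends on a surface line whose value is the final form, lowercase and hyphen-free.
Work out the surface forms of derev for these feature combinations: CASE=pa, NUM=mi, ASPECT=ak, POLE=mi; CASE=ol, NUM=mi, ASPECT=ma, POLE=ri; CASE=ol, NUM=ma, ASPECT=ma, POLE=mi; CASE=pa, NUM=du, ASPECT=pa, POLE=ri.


cell CASE=pa, NUM=mi, ASPECT=ak, POLE=mi:
underlying: ar-derev-te-fub-ov
1. e -> o, i -> u / B C0 _: fires at position(s) 4: ardorevtefubov
2. b -> p, d -> t, g -> k, v -> f, z -> s / _ #: fires at position(s) 14: ardorevtefubof
surface: ardorevtefubof

cell CASE=ol, NUM=mi, ASPECT=ma, POLE=ri:
underlying: i-derev-te-em-ad
1. e -> o, i -> u / B C0 _: no change
2. b -> p, d -> t, g -> k, v -> f, z -> s / _ #: fires at position(s) 12: iderevteemat
surface: iderevteemat

cell CASE=ol, NUM=ma, ASPECT=ma, POLE=mi:
underlying: i-derev-du-fub-ad
1. e -> o, i -> u / B C0 _: no change
2. b -> p, d -> t, g -> k, v -> f, z -> s / _ #: fires at position(s) 13: iderevdufubat
surface: iderevdufubat

cell CASE=pa, NUM=du, ASPECT=pa, POLE=ri:
underlying: ar-derev-pu-em-so
1. e -> o, i -> u / B C0 _: fires at position(s) 4, 10: ardorevpuomso
2. b -> p, d -> t, g -> k, v -> f, z -> s / _ #: no change
surface: ardorevpuomso


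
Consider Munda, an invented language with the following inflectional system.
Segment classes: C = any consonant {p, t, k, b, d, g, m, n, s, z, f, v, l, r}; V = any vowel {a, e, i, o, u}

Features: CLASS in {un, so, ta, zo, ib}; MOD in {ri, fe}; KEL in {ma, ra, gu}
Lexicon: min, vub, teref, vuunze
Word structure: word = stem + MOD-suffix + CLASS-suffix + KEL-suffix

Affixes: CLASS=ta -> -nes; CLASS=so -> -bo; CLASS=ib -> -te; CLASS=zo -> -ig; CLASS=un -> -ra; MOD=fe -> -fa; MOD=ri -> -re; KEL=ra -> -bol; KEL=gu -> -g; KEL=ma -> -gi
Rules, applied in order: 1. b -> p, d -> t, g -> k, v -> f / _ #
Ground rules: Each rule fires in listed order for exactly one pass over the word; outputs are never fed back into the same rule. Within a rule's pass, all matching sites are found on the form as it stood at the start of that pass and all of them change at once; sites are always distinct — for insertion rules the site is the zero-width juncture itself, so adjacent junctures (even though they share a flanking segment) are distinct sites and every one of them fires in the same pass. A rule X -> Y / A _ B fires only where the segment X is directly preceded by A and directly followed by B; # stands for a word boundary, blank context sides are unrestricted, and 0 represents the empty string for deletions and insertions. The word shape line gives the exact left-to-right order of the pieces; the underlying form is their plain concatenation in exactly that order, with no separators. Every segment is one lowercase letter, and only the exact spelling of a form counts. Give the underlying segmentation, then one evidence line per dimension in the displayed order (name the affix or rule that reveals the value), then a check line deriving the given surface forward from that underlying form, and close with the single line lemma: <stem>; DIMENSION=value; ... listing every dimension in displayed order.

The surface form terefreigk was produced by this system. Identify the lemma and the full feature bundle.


underlying: teref-re-ig-g
CLASS=zo - signalled by the affix -ig
MOD=ri - signalled by the affix -re
KEL=gu - signalled by the affix -g
check: terefreigg -> terefreigk
lemma: teref; CLASS=zo; MOD=ri; KEL=gu


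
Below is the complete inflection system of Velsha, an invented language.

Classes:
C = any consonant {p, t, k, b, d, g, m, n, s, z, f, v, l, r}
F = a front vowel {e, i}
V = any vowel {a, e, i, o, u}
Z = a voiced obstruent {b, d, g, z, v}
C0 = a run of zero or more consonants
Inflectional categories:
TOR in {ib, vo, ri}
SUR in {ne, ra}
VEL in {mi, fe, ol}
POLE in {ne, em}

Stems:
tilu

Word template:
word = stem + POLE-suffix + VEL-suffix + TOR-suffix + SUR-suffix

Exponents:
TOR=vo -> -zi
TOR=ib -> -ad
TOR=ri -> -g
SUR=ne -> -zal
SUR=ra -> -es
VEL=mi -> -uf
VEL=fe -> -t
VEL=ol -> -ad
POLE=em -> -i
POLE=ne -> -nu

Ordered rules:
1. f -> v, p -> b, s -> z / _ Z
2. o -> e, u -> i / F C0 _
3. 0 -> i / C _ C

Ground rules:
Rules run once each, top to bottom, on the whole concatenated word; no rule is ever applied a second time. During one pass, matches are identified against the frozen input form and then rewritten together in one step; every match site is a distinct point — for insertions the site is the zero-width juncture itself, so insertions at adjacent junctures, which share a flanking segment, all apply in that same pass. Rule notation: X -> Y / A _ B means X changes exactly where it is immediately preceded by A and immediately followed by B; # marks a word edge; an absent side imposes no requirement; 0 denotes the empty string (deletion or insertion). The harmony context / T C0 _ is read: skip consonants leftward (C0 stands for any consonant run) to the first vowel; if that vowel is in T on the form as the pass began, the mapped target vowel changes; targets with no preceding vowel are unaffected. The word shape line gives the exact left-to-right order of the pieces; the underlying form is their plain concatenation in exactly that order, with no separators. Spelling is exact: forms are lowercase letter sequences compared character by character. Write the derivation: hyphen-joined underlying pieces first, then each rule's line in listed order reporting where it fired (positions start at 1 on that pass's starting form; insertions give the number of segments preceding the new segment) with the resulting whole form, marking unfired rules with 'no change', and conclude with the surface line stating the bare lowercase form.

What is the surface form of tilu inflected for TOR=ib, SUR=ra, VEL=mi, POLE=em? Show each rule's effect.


underlying: tilu-i-uf-ad-es
1. f -> v, p -> b, s -> z / _ Z: no change
2. o -> e, u -> i / F C0 _: fires at position(s) 4, 6: tiliiifades
3. 0 -> i / C _ C: no change
surface: tiliiifades


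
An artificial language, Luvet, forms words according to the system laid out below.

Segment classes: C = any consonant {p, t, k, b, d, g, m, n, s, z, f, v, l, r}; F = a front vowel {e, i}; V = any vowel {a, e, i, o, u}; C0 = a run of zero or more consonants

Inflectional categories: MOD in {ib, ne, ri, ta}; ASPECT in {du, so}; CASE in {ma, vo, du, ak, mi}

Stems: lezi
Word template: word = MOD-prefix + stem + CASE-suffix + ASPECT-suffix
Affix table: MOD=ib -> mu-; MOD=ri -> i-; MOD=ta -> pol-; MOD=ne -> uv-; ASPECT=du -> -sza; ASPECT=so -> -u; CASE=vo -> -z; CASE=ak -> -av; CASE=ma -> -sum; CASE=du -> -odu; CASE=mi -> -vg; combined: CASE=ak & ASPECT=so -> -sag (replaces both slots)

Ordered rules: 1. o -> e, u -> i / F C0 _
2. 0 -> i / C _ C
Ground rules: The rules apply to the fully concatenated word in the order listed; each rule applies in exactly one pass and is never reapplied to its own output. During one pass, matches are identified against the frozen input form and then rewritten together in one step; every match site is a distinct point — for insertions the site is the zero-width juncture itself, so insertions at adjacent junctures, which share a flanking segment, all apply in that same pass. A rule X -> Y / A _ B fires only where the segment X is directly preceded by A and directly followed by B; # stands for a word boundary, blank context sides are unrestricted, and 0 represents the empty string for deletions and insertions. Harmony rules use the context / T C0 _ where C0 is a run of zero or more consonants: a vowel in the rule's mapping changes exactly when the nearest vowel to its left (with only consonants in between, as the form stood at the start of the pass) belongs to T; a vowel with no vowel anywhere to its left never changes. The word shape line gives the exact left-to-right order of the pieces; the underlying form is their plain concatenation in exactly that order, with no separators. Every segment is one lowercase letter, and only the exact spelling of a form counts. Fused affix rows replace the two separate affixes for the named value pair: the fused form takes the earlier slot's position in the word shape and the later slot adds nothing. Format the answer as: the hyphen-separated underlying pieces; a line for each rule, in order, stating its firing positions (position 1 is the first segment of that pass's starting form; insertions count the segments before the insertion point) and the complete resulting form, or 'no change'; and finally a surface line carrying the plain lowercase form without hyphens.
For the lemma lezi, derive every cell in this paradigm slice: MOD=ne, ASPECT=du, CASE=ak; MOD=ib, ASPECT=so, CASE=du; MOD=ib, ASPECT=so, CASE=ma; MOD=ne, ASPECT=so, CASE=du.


cell MOD=ne, ASPECT=du, CASE=ak:
underlying: uv-lezi-av-sza
1. o -> e, u -> i / F C0 _: no change
2. 0 -> i / C _ C: inserts after position(s) 2, 8, 9: uvileziavisiza
surface: uvileziavisiza

cell MOD=ib, ASPECT=so, CASE=du:
underlying: mu-lezi-odu-u
1. o -> e, u -> i / F C0 _: fires at position(s) 7: mulezieduu
2. 0 -> i / C _ C: no change
surface: mulezieduu

cell MOD=ib, ASPECT=so, CASE=ma:
underlying: mu-lezi-sum-u
1. o -> e, u -> i / F C0 _: fires at position(s) 8: mulezisimu
2. 0 -> i / C _ C: no change
surface: mulezisimu

cell MOD=ne, ASPECT=so, CASE=du:
underlying: uv-lezi-odu-u
1. o -> e, u -> i / F C0 _: fires at position(s) 7: uvlezieduu
2. 0 -> i / C _ C: inserts after position(s) 2: uvilezieduu
surface: uvilezieduu


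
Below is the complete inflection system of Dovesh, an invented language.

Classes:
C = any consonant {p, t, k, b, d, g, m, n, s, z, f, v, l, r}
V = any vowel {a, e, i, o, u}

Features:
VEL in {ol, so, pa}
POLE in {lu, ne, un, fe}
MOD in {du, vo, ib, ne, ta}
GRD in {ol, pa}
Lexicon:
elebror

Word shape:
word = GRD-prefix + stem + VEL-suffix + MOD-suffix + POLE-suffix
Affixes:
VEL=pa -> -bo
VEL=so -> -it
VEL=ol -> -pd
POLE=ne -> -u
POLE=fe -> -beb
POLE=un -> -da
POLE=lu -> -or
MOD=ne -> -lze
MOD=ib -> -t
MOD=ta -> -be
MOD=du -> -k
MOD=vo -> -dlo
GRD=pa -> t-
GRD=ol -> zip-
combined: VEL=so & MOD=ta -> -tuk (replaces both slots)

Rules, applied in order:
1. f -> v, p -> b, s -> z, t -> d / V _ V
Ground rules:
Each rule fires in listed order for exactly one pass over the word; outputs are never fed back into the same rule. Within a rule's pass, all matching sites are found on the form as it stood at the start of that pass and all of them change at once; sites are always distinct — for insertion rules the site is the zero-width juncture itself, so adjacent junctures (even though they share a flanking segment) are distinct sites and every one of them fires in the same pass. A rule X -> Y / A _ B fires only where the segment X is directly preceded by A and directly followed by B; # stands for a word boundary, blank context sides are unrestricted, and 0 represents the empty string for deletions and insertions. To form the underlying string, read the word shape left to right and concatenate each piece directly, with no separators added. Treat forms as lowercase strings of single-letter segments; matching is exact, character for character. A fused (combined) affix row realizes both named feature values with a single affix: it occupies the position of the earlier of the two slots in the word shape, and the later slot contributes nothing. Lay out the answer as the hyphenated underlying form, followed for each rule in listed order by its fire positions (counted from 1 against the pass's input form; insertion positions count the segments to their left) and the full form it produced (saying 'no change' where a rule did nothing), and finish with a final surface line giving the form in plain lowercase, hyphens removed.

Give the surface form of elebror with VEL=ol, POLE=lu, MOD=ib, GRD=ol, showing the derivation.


underlying: zip-elebror-pd-t-or
1. f -> v, p -> b, s -> z, t -> d / V _ V: fires at position(s) 3: zibelebrorpdtor
surface: zibelebrorpdtor


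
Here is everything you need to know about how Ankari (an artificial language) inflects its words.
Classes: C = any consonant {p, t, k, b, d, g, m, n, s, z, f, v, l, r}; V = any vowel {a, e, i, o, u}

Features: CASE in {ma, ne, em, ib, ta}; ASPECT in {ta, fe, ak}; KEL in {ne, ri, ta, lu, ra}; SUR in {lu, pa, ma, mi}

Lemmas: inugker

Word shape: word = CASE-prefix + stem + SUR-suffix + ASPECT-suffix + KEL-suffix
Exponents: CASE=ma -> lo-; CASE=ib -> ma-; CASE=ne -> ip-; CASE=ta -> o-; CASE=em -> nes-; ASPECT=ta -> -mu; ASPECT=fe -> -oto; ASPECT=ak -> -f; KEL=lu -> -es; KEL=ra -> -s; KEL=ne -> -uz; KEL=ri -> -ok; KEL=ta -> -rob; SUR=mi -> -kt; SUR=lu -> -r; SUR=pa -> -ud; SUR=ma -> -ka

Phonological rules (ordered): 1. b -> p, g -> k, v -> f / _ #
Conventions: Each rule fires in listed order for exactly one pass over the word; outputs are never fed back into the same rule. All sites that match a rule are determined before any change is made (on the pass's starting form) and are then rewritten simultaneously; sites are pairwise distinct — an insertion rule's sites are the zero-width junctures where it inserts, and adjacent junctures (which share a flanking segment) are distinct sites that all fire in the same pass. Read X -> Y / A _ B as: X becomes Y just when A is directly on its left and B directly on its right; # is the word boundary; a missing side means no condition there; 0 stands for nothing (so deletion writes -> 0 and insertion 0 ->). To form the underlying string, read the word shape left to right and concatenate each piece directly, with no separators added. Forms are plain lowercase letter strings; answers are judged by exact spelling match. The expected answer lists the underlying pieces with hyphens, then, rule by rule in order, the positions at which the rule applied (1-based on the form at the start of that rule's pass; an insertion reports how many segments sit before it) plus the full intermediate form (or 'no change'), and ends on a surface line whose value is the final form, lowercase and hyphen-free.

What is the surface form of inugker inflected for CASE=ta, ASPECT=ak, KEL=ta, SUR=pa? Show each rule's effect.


underlying: o-inugker-ud-f-rob
1. b -> p, g -> k, v -> f / _ #: fires at position(s) 14: oinugkerudfrop
surface: oinugkerudfrop


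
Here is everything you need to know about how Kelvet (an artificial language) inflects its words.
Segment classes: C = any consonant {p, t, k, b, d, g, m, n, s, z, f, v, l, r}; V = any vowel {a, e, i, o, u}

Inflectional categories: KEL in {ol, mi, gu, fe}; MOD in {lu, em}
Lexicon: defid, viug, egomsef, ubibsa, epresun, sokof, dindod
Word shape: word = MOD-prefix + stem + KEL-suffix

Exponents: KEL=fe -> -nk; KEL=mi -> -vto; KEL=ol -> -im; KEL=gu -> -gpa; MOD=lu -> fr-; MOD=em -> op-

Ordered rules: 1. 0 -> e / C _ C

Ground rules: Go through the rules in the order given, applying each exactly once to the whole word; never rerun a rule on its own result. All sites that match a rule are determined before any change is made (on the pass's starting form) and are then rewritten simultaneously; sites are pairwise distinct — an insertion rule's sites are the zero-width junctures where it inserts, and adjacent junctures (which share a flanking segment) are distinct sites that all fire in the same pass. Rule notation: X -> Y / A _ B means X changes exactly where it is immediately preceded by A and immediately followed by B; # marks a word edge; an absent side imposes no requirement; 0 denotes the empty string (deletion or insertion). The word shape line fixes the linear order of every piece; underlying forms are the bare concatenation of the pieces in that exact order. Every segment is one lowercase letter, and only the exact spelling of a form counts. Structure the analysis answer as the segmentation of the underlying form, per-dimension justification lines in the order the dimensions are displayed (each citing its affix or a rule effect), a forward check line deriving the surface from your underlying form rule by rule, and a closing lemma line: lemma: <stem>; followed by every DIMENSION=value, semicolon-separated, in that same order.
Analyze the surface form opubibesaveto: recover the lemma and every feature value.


underlying: op-ubibsa-vto
KEL=mi - signalled by the affix -vto
MOD=em - signalled by the affix op-
check: opubibsavto -> opubibesaveto
lemma: ubibsa; KEL=mi; MOD=em
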